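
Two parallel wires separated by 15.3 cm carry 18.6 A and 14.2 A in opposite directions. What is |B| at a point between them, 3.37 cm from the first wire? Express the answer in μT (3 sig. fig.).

Each long wire gives B = μ₀I/(2πd). Distances are d₁ = 0.0337 m and d₂ = 0.1193 m.
B₁ = 1.10×10⁻⁴ T, B₂ = 2.38×10⁻⁵ T.
Between antiparallel currents both contributions point the same way, so they add. B = B₁ + B₂ = 1.10×10⁻⁴ + 2.38×10⁻⁵ = 1.34×10⁻⁴ T.

B ≈ 134 μT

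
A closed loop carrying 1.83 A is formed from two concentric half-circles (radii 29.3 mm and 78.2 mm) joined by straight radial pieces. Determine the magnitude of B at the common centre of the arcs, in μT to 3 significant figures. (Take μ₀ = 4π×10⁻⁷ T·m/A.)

B ≈ 12.3 μT

The radial connectors point toward the centre, so dl × r̂ = 0 and they contribute nothing.
Each semicircle gives μ₀I/(4R): inner arc 1.96×10⁻⁵ T, outer arc 7.35×10⁻⁶ T.
The two arcs carry current in opposite angular senses, so their fields oppose: B = |1.96×10⁻⁵ − 7.35×10⁻⁶| = 1.23×10⁻⁵ T.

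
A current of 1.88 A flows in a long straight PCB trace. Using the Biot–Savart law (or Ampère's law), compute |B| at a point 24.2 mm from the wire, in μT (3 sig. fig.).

For an infinitely long straight wire, B = μ₀I/(2πd).
B = (4π×10⁻⁷ × 1.88) / (2π × 0.0242) = 1.55×10⁻⁵ T.

B ≈ 15.5 μT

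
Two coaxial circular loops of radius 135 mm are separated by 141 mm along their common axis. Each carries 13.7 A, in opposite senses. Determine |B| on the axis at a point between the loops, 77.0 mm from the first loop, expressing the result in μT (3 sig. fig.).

B ≈ 5.25 μT

Each loop contributes B = μ₀IR²/[2(R²+z²)^(3/2)] on the axis, with z measured from that loop.
Loop 1 (z = 0.077 m): B₁ = 4.18×10⁻⁵ T. Loop 2 (z = 0.064 m): B₂ = 4.70×10⁻⁵ T.
The fields oppose: B = |B₁ − B₂| = 5.25×10⁻⁶ T.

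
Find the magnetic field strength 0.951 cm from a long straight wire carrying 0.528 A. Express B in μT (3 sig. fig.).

For an infinitely long straight wire, B = μ₀I/(2πd).
B = (4π×10⁻⁷ × 0.528) / (2π × 0.00951) = 1.11×10⁻⁵ T.

B ≈ 11.1 μT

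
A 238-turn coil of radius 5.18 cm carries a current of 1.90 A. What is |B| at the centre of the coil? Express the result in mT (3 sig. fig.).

For an N-turn flat coil, B = Nμ₀I/(2R) with R = 0.0518 m.
B = 238 × 2.30×10⁻⁵ T = 5.49×10⁻³ T.

B ≈ 5.49 mT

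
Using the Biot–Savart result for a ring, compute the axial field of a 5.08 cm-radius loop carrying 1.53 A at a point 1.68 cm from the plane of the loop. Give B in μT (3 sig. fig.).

B ≈ 16.2 μT

On the axis of a circular loop, B = μ₀IR² / [2(R²+z²)^(3/2)].
R² + z² = (0.0508)² + (0.0168)² = 0.002863 m², and (R²+z²)^(3/2) = 1.53×10⁻⁴ m³.
B = (4π×10⁻⁷ × 1.53 × 0.002581) / (2 × 1.53×10⁻⁴) = 1.62×10⁻⁵ T.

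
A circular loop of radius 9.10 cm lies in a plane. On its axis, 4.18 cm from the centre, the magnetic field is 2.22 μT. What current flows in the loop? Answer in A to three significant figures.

On the axis of a loop, B = μ₀IR²/[2(R²+z²)^(3/2)], so I = 2B(R²+z²)^(3/2)/(μ₀R²).
R² + z² = 0.008281 + 0.001747 = 0.01003 m²; raised to 3/2 gives 1.00×10⁻³ m³.
I = 2 × 2.22×10⁻⁶ × 1.00×10⁻³ / (1.26×10⁻⁶ × 0.008281) = 0.428 A.

I ≈ 0.428 A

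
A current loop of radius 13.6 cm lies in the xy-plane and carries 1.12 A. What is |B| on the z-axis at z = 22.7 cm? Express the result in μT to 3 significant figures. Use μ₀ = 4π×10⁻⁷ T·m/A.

On the axis of a circular loop, B = μ₀IR² / [2(R²+z²)^(3/2)].
R² + z² = (0.136)² + (0.227)² = 0.07003 m², and (R²+z²)^(3/2) = 1.85×10⁻² m³.
B = (4π×10⁻⁷ × 1.12 × 0.0185) / (2 × 1.85×10⁻²) = 7.02×10⁻⁷ T.

B ≈ 0.702 μT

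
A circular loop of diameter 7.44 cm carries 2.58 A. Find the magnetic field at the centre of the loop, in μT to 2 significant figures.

At the centre of a circular loop the Biot–Savart law gives B = μ₀I/(2R) (so R = 0.0372 m).
B = (4π×10⁻⁷ × 2.58) / (2 × 0.0372) = 4.36×10⁻⁵ T.

B ≈ 44 μT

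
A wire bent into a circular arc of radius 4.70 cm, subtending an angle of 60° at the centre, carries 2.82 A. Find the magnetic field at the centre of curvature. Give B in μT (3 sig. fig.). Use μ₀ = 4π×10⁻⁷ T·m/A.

B ≈ 6.28 μT

The Biot–Savart field of a circular arc at its centre is B = μ₀Iφ/(4πR), with φ = 1.047 rad.
B = (4π×10⁻⁷ × 2.82 × 1.047) / (4π × 0.047) = 6.28×10⁻⁶ T.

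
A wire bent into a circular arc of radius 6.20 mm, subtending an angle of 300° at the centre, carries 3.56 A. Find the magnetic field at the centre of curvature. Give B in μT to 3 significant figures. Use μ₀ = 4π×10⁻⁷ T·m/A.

B ≈ 301 μT

The Biot–Savart field of a circular arc at its centre is B = μ₀Iφ/(4πR), with φ = 5.236 rad.
B = (4π×10⁻⁷ × 3.56 × 5.236) / (4π × 0.0062) = 3.01×10⁻⁴ T.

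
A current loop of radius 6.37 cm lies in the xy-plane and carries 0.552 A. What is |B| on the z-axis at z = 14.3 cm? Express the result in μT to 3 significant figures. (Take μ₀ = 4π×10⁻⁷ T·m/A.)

On the axis of a circular loop, B = μ₀IR² / [2(R²+z²)^(3/2)].
R² + z² = (0.0637)² + (0.143)² = 0.02451 m², and (R²+z²)^(3/2) = 3.84×10⁻³ m³.
B = (4π×10⁻⁷ × 0.552 × 0.004058) / (2 × 3.84×10⁻³) = 3.67×10⁻⁷ T.

B ≈ 0.367 μT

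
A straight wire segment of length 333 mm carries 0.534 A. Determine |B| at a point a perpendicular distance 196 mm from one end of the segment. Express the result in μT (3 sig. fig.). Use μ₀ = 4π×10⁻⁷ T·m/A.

For a finite straight segment, B = (μ₀I/4πd)(sinθ₁ + sinθ₂), where θ₁, θ₂ are the angles from the perpendicular to each end.
The perpendicular foot is at one end, so the two end-offsets along the wire are 0 and L = 0.333 m.
sinθ₁ = 0/√(0²+0.196²) = 0.0000; sinθ₂ = 0.333/√(0.333²+0.196²) = 0.8618.
B = (4π×10⁻⁷ × 0.534) / (4π × 0.196) × (0.0000 + 0.8618) = 2.35×10⁻⁷ T.

B ≈ 0.235 μT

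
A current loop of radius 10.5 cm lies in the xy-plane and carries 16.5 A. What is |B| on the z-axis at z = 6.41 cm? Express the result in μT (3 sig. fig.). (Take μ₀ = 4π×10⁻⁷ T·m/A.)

B ≈ 61.4 μT

On the axis of a circular loop, B = μ₀IR² / [2(R²+z²)^(3/2)].
R² + z² = (0.105)² + (0.0641)² = 0.01513 m², and (R²+z²)^(3/2) = 1.86×10⁻³ m³.
B = (4π×10⁻⁷ × 16.5 × 0.01102) / (2 × 1.86×10⁻³) = 6.14×10⁻⁵ T.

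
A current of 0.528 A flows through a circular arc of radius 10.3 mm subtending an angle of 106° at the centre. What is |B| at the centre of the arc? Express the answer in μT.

The Biot–Savart field of a circular arc at its centre is B = μ₀Iφ/(4πR), with φ = 1.85 rad.
B = (4π×10⁻⁷ × 0.528 × 1.85) / (4π × 0.0103) = 9.48×10⁻⁶ T.

B ≈ 9.48 μT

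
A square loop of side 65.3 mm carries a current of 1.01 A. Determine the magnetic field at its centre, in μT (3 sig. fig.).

B ≈ 17.5 μT

Each side is a finite straight segment at perpendicular distance d = a/(2 tan(π/4)) = 0.03265 m from the centre, with end-angles ±π/4.
One side contributes B₁ = (μ₀I/4πd)·2 sin(π/4) = 4.37×10⁻⁶ T.
All 4 sides add in the same direction: B = 4 × 4.37×10⁻⁶ = 1.75×10⁻⁵ T.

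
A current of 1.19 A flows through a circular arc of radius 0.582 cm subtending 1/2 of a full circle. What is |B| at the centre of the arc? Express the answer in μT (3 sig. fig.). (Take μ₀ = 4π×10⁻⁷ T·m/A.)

The Biot–Savart field of a circular arc at its centre is B = μ₀Iφ/(4πR), with φ = 3.142 rad.
B = (4π×10⁻⁷ × 1.19 × 3.142) / (4π × 0.00582) = 6.42×10⁻⁵ T.

B ≈ 64.2 μT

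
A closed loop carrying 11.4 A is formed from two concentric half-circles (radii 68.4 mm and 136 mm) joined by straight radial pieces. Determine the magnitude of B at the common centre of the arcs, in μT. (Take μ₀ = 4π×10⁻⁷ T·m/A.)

The radial connectors point toward the centre, so dl × r̂ = 0 and they contribute nothing.
Each semicircle gives μ₀I/(4R): inner arc 5.24×10⁻⁵ T, outer arc 2.63×10⁻⁵ T.
The two arcs carry current in opposite angular senses, so their fields oppose: B = |5.24×10⁻⁵ − 2.63×10⁻⁵| = 2.60×10⁻⁵ T.

B ≈ 26.0 μT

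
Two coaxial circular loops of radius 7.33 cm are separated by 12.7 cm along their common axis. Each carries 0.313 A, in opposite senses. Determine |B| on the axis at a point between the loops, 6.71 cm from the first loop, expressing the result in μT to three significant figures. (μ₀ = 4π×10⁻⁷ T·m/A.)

Each loop contributes B = μ₀IR²/[2(R²+z²)^(3/2)] on the axis, with z measured from that loop.
Loop 1 (z = 0.0671 m): B₁ = 1.08×10⁻⁶ T. Loop 2 (z = 0.0599 m): B₂ = 1.25×10⁻⁶ T.
The fields oppose: B = |B₁ − B₂| = 1.69×10⁻⁷ T.

B ≈ 0.169 μT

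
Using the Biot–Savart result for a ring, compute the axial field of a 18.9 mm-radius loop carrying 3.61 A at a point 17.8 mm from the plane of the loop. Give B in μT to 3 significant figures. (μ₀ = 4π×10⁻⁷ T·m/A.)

B ≈ 46.3 μT

On the axis of a circular loop, B = μ₀IR² / [2(R²+z²)^(3/2)].
R² + z² = (0.0189)² + (0.0178)² = 0.0006741 m², and (R²+z²)^(3/2) = 1.75×10⁻⁵ m³.
B = (4π×10⁻⁷ × 3.61 × 0.0003572) / (2 × 1.75×10⁻⁵) = 4.63×10⁻⁵ T.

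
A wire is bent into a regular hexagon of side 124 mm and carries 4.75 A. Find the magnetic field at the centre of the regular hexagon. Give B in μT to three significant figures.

Each side is a finite straight segment at perpendicular distance d = a/(2 tan(π/6)) = 0.1074 m from the centre, with end-angles ±π/6.
One side contributes B₁ = (μ₀I/4πd)·2 sin(π/6) = 4.42×10⁻⁶ T.
All 6 sides add in the same direction: B = 6 × 4.42×10⁻⁶ = 2.65×10⁻⁵ T.

B ≈ 26.5 μT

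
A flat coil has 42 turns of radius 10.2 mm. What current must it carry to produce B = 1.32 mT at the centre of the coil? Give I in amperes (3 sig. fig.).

I ≈ 0.510 A

For an N-turn coil, B = Nμ₀I/(2R) with R = 0.0102 m, so I = 2RB/(Nμ₀) = 2 × 0.0102 × 1.32×10⁻³ / (42 × 4π×10⁻⁷) = 0.510 A.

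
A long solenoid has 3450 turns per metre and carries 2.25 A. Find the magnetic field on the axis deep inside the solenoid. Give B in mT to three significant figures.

B ≈ 9.75 mT

Inside a long solenoid, B = μ₀nI with n = 3450 turns/m.
B = 4π×10⁻⁷ × 3450 × 2.25 = 9.75×10⁻³ T.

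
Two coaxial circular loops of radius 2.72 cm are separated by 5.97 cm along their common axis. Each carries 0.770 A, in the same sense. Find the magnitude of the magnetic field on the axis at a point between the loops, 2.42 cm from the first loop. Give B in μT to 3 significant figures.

B ≈ 11.4 μT

Each loop contributes B = μ₀IR²/[2(R²+z²)^(3/2)] on the axis, with z measured from that loop.
Loop 1 (z = 0.0242 m): B₁ = 7.42×10⁻⁶ T. Loop 2 (z = 0.0355 m): B₂ = 4.00×10⁻⁶ T.
The fields add: B = B₁ + B₂ = 1.14×10⁻⁵ T.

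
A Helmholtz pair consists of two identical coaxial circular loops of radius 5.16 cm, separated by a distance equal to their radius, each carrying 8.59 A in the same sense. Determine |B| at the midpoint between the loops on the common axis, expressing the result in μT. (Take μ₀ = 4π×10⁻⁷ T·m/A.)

B ≈ 150 μT

Each loop contributes B = μ₀IR²/[2(R²+z²)^(3/2)] on the axis, with z measured from that loop.
Loop 1 (z = 0.0258 m): B₁ = 7.48×10⁻⁵ T. Loop 2 (z = 0.0258 m): B₂ = 7.48×10⁻⁵ T.
The fields add: B = B₁ + B₂ = 1.50×10⁻⁴ T.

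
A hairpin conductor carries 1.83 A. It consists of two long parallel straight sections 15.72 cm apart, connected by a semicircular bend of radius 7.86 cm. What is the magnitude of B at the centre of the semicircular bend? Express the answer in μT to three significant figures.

The semicircular arc contributes B_arc = μ₀I·π/(4πR) = μ₀I/(4R) = 7.31×10⁻⁶ T.
Each semi-infinite lead is at perpendicular distance R = 0.0786 m from the centre, with the perpendicular foot at its near end, so it contributes μ₀I/(4πR); both point the same way, together 4.66×10⁻⁶ T.
Arc and leads all point the same direction: B = 7.31×10⁻⁶ + 4.66×10⁻⁶ = 1.20×10⁻⁵ T.

B ≈ 12.0 μT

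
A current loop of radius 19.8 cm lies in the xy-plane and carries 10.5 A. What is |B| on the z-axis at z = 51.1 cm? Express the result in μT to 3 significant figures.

On the axis of a circular loop, B = μ₀IR² / [2(R²+z²)^(3/2)].
R² + z² = (0.198)² + (0.511)² = 0.3003 m², and (R²+z²)^(3/2) = 0.165 m³.
B = (4π×10⁻⁷ × 10.5 × 0.0392) / (2 × 0.165) = 1.57×10⁻⁶ T.

B ≈ 1.57 μT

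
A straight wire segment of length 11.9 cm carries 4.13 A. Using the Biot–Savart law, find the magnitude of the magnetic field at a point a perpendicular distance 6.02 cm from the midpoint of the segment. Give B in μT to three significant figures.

For a finite straight segment, B = (μ₀I/4πd)(sinθ₁ + sinθ₂), where θ₁, θ₂ are the angles from the perpendicular to each end.
The perpendicular from the point meets the wire at its midpoint, so each end is L/2 = 0.0595 m away along the wire.
sinθ₁ = 0.0595/√(0.0595²+0.0602²) = 0.7030; sinθ₂ = 0.0595/√(0.0595²+0.0602²) = 0.7030.
B = (4π×10⁻⁷ × 4.13) / (4π × 0.0602) × (0.7030 + 0.7030) = 9.65×10⁻⁶ T.

B ≈ 9.65 μT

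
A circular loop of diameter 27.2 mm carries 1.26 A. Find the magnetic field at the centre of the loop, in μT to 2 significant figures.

B ≈ 58 μT

At the centre of a circular loop the Biot–Savart law gives B = μ₀I/(2R) (so R = 0.0136 m).
B = (4π×10⁻⁷ × 1.26) / (2 × 0.0136) = 5.82×10⁻⁵ T.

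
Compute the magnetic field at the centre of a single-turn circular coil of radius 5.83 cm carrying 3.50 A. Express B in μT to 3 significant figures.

At the centre of a circular loop the Biot–Savart law gives B = μ₀I/(2R).
B = (4π×10⁻⁷ × 3.50) / (2 × 0.0583) = 3.77×10⁻⁵ T.

B ≈ 37.7 μT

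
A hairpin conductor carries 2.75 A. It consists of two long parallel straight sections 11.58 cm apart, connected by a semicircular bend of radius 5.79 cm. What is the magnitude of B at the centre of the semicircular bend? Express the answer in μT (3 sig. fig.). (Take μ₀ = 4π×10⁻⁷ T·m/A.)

The semicircular arc contributes B_arc = μ₀I·π/(4πR) = μ₀I/(4R) = 1.49×10⁻⁵ T.
Each semi-infinite lead is at perpendicular distance R = 0.0579 m from the centre, with the perpendicular foot at its near end, so it contributes μ₀I/(4πR); both point the same way, together 9.50×10⁻⁶ T.
Arc and leads all point the same direction: B = 1.49×10⁻⁵ + 9.50×10⁻⁶ = 2.44×10⁻⁵ T.

B ≈ 24.4 μT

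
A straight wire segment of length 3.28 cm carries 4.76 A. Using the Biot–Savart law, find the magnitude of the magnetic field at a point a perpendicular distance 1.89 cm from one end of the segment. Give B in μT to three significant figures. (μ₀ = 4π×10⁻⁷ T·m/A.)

For a finite straight segment, B = (μ₀I/4πd)(sinθ₁ + sinθ₂), where θ₁, θ₂ are the angles from the perpendicular to each end.
The perpendicular foot is at one end, so the two end-offsets along the wire are 0 and L = 0.0328 m.
sinθ₁ = 0/√(0²+0.0189²) = 0.0000; sinθ₂ = 0.0328/√(0.0328²+0.0189²) = 0.8664.
B = (4π×10⁻⁷ × 4.76) / (4π × 0.0189) × (0.0000 + 0.8664) = 2.18×10⁻⁵ T.

B ≈ 21.8 μT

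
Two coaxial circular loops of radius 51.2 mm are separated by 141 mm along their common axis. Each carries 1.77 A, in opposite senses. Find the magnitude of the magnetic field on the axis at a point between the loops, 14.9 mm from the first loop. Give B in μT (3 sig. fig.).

Each loop contributes B = μ₀IR²/[2(R²+z²)^(3/2)] on the axis, with z measured from that loop.
Loop 1 (z = 0.0149 m): B₁ = 1.92×10⁻⁵ T. Loop 2 (z = 0.1261 m): B₂ = 1.16×10⁻⁶ T.
The fields oppose: B = |B₁ − B₂| = 1.81×10⁻⁵ T.

B ≈ 18.1 μT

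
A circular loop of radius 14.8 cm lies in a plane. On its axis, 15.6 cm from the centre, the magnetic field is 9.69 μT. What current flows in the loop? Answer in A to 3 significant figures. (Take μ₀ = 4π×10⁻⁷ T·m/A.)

I ≈ 7.00 A

On the axis of a loop, B = μ₀IR²/[2(R²+z²)^(3/2)], so I = 2B(R²+z²)^(3/2)/(μ₀R²).
R² + z² = 0.0219 + 0.02434 = 0.04624 m²; raised to 3/2 gives 9.94×10⁻³ m³.
I = 2 × 9.69×10⁻⁶ × 9.94×10⁻³ / (1.26×10⁻⁶ × 0.0219) = 7.00 A.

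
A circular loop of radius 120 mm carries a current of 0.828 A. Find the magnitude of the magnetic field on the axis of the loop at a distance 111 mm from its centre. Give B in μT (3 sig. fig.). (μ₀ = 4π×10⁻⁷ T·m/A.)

B ≈ 1.72 μT

On the axis of a circular loop, B = μ₀IR² / [2(R²+z²)^(3/2)].
R² + z² = (0.12)² + (0.111)² = 0.02672 m², and (R²+z²)^(3/2) = 4.37×10⁻³ m³.
B = (4π×10⁻⁷ × 0.828 × 0.0144) / (2 × 4.37×10⁻³) = 1.72×10⁻⁶ T.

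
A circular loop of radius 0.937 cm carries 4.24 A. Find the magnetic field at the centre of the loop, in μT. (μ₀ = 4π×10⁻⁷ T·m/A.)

B ≈ 284 μT

At the centre of a circular loop the Biot–Savart law gives B = μ₀I/(2R).
B = (4π×10⁻⁷ × 4.24) / (2 × 0.00937) = 2.84×10⁻⁴ T.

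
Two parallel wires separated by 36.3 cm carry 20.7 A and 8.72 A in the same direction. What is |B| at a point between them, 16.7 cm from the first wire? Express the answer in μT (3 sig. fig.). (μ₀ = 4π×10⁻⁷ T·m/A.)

B ≈ 15.9 μT

Each long wire gives B = μ₀I/(2πd). Distances are d₁ = 0.167 m and d₂ = 0.196 m.
B₁ = 2.48×10⁻⁵ T, B₂ = 8.90×10⁻⁶ T.
Between parallel currents the two contributions point in opposite directions, so they subtract. B = |B₁ − B₂| = |2.48×10⁻⁵ − 8.90×10⁻⁶| = 1.59×10⁻⁵ T.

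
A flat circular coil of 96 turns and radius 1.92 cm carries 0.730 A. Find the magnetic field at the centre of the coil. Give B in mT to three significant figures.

For an N-turn flat coil, B = Nμ₀I/(2R) with R = 0.0192 m.
B = 96 × 2.39×10⁻⁵ T = 2.29×10⁻³ T.

B ≈ 2.29 mT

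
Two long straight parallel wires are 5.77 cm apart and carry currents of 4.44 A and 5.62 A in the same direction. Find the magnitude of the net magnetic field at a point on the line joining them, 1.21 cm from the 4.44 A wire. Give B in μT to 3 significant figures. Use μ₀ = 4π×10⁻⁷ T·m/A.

B ≈ 48.7 μT

Each long wire gives B = μ₀I/(2πd). Distances are d₁ = 0.0121 m and d₂ = 0.0456 m.
B₁ = 7.34×10⁻⁵ T, B₂ = 2.46×10⁻⁵ T.
Between parallel currents the two contributions point in opposite directions, so they subtract. B = |B₁ − B₂| = |7.34×10⁻⁵ − 2.46×10⁻⁵| = 4.87×10⁻⁵ T.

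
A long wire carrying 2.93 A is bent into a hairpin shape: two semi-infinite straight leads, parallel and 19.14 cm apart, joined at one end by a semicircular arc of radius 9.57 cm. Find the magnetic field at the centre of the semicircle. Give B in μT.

B ≈ 15.7 μT

The semicircular arc contributes B_arc = μ₀I·π/(4πR) = μ₀I/(4R) = 9.62×10⁻⁶ T.
Each semi-infinite lead is at perpendicular distance R = 0.0957 m from the centre, with the perpendicular foot at its near end, so it contributes μ₀I/(4πR); both point the same way, together 6.12×10⁻⁶ T.
Arc and leads all point the same direction: B = 9.62×10⁻⁶ + 6.12×10⁻⁶ = 1.57×10⁻⁵ T.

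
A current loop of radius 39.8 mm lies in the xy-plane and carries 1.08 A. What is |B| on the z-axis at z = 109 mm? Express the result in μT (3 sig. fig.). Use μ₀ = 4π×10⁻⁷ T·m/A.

B ≈ 0.688 μT

On the axis of a circular loop, B = μ₀IR² / [2(R²+z²)^(3/2)].
R² + z² = (0.0398)² + (0.109)² = 0.01347 m², and (R²+z²)^(3/2) = 1.56×10⁻³ m³.
B = (4π×10⁻⁷ × 1.08 × 0.001584) / (2 × 1.56×10⁻³) = 6.88×10⁻⁷ T.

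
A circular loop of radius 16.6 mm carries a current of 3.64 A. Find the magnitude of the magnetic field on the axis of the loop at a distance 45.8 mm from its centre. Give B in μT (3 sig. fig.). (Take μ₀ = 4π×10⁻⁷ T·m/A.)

B ≈ 5.45 μT

On the axis of a circular loop, B = μ₀IR² / [2(R²+z²)^(3/2)].
R² + z² = (0.0166)² + (0.0458)² = 0.002373 m², and (R²+z²)^(3/2) = 1.16×10⁻⁴ m³.
B = (4π×10⁻⁷ × 3.64 × 0.0002756) / (2 × 1.16×10⁻⁴) = 5.45×10⁻⁶ T.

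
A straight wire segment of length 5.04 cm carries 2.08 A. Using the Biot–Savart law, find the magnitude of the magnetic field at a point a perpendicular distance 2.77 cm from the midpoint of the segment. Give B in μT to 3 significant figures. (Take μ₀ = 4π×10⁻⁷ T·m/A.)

B ≈ 10.1 μT

For a finite straight segment, B = (μ₀I/4πd)(sinθ₁ + sinθ₂), where θ₁, θ₂ are the angles from the perpendicular to each end.
The perpendicular from the point meets the wire at its midpoint, so each end is L/2 = 0.0252 m away along the wire.
sinθ₁ = 0.0252/√(0.0252²+0.0277²) = 0.6729; sinθ₂ = 0.0252/√(0.0252²+0.0277²) = 0.6729.
B = (4π×10⁻⁷ × 2.08) / (4π × 0.0277) × (0.6729 + 0.6729) = 1.01×10⁻⁵ T.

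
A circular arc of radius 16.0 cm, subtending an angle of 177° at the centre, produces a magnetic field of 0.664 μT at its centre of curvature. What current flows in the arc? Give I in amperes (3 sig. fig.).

I ≈ 0.344 A

For a circular arc, B = μ₀Iφ/(4πR) with φ in radians; here φ = 3.089 rad.
So I = 4πRB/(μ₀φ) = 4π × 0.16 × 6.64×10⁻⁷ / (4π×10⁻⁷ × 3.089) = 0.344 A.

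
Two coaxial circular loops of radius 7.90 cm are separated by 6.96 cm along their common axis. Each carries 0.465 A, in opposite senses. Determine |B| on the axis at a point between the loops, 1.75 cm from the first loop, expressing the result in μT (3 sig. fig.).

Each loop contributes B = μ₀IR²/[2(R²+z²)^(3/2)] on the axis, with z measured from that loop.
Loop 1 (z = 0.0175 m): B₁ = 3.44×10⁻⁶ T. Loop 2 (z = 0.0521 m): B₂ = 2.15×10⁻⁶ T.
The fields oppose: B = |B₁ − B₂| = 1.29×10⁻⁶ T.

B ≈ 1.29 μT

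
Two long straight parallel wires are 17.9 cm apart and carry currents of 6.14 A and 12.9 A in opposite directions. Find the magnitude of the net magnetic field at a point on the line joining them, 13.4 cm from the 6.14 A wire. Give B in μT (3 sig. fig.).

Each long wire gives B = μ₀I/(2πd). Distances are d₁ = 0.134 m and d₂ = 0.045 m.
B₁ = 9.16×10⁻⁶ T, B₂ = 5.73×10⁻⁵ T.
Between antiparallel currents both contributions point the same way, so they add. B = B₁ + B₂ = 9.16×10⁻⁶ + 5.73×10⁻⁵ = 6.65×10⁻⁵ T.

B ≈ 66.5 μT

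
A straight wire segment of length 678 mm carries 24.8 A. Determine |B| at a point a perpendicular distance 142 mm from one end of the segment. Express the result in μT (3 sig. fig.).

For a finite straight segment, B = (μ₀I/4πd)(sinθ₁ + sinθ₂), where θ₁, θ₂ are the angles from the perpendicular to each end.
The perpendicular foot is at one end, so the two end-offsets along the wire are 0 and L = 0.678 m.
sinθ₁ = 0/√(0²+0.142²) = 0.0000; sinθ₂ = 0.678/√(0.678²+0.142²) = 0.9788.
B = (4π×10⁻⁷ × 24.8) / (4π × 0.142) × (0.0000 + 0.9788) = 1.71×10⁻⁵ T.

B ≈ 17.1 μT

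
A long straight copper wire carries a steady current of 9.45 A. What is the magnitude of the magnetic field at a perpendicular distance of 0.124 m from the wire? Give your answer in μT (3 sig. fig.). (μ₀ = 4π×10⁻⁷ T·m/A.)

For an infinitely long straight wire, B = μ₀I/(2πd).
B = (4π×10⁻⁷ × 9.45) / (2π × 0.124) = 1.52×10⁻⁵ T.

B ≈ 15.2 μT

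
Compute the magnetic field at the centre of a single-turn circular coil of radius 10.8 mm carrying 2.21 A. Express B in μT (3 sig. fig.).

At the centre of a circular loop the Biot–Savart law gives B = μ₀I/(2R).
B = (4π×10⁻⁷ × 2.21) / (2 × 0.0108) = 1.29×10⁻⁴ T.

B ≈ 129 μT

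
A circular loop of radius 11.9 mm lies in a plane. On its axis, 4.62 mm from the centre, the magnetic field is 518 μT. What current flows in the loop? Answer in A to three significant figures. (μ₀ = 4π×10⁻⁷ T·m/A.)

I ≈ 12.1 A

On the axis of a loop, B = μ₀IR²/[2(R²+z²)^(3/2)], so I = 2B(R²+z²)^(3/2)/(μ₀R²).
R² + z² = 0.0001416 + 2.134×10⁻⁵ = 0.000163 m²; raised to 3/2 gives 2.08×10⁻⁶ m³.
I = 2 × 5.18×10⁻⁴ × 2.08×10⁻⁶ / (1.26×10⁻⁶ × 0.0001416) = 12.1 A.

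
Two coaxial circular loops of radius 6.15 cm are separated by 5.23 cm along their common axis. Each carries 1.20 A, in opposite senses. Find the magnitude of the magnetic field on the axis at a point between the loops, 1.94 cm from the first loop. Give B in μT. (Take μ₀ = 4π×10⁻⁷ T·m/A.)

B ≈ 2.23 μT

Each loop contributes B = μ₀IR²/[2(R²+z²)^(3/2)] on the axis, with z measured from that loop.
Loop 1 (z = 0.0194 m): B₁ = 1.06×10⁻⁵ T. Loop 2 (z = 0.0329 m): B₂ = 8.40×10⁻⁶ T.
The fields oppose: B = |B₁ − B₂| = 2.23×10⁻⁶ T.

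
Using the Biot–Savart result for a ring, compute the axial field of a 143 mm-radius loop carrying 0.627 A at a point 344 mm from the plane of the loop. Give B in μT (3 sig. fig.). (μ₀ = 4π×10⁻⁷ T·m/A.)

On the axis of a circular loop, B = μ₀IR² / [2(R²+z²)^(3/2)].
R² + z² = (0.143)² + (0.344)² = 0.1388 m², and (R²+z²)^(3/2) = 5.17×10⁻² m³.
B = (4π×10⁻⁷ × 0.627 × 0.02045) / (2 × 5.17×10⁻²) = 1.56×10⁻⁷ T.

B ≈ 0.156 μT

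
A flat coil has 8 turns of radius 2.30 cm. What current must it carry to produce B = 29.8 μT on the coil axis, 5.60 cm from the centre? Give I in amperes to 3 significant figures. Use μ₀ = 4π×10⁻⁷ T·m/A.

For an N-turn coil, B = Nμ₀IR²/[2(R²+z²)^(3/2)] with R = 0.023 m, z = 0.056 m, so I = 2B(R²+z²)^(3/2)/(Nμ₀R²) = 2 × 2.98×10⁻⁵ × 2.22×10⁻⁴ / (8 × 4π×10⁻⁷ × 0.000529) = 2.49 A.

I ≈ 2.49 A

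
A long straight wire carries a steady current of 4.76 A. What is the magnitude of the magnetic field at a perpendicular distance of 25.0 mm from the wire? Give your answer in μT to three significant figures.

For an infinitely long straight wire, B = μ₀I/(2πd).
B = (4π×10⁻⁷ × 4.76) / (2π × 0.025) = 3.81×10⁻⁵ T.

B ≈ 38.1 μT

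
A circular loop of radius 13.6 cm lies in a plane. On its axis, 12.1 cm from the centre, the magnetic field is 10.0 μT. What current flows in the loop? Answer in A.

I ≈ 5.19 A

On the axis of a loop, B = μ₀IR²/[2(R²+z²)^(3/2)], so I = 2B(R²+z²)^(3/2)/(μ₀R²).
R² + z² = 0.0185 + 0.01464 = 0.03314 m²; raised to 3/2 gives 6.03×10⁻³ m³.
I = 2 × 1.00×10⁻⁵ × 6.03×10⁻³ / (1.26×10⁻⁶ × 0.0185) = 5.19 A.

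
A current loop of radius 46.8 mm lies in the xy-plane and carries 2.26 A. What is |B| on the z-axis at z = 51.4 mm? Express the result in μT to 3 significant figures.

B ≈ 9.26 μT

On the axis of a circular loop, B = μ₀IR² / [2(R²+z²)^(3/2)].
R² + z² = (0.0468)² + (0.0514)² = 0.004832 m², and (R²+z²)^(3/2) = 3.36×10⁻⁴ m³.
B = (4π×10⁻⁷ × 2.26 × 0.00219) / (2 × 3.36×10⁻⁴) = 9.26×10⁻⁶ T.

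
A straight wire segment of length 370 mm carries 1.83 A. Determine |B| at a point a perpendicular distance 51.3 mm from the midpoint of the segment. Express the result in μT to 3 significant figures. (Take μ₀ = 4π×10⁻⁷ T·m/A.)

For a finite straight segment, B = (μ₀I/4πd)(sinθ₁ + sinθ₂), where θ₁, θ₂ are the angles from the perpendicular to each end.
The perpendicular from the point meets the wire at its midpoint, so each end is L/2 = 0.185 m away along the wire.
sinθ₁ = 0.185/√(0.185²+0.0513²) = 0.9636; sinθ₂ = 0.185/√(0.185²+0.0513²) = 0.9636.
B = (4π×10⁻⁷ × 1.83) / (4π × 0.0513) × (0.9636 + 0.9636) = 6.88×10⁻⁶ T.

B ≈ 6.88 μT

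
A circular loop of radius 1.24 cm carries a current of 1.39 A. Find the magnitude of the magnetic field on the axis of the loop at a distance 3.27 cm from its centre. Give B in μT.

On the axis of a circular loop, B = μ₀IR² / [2(R²+z²)^(3/2)].
R² + z² = (0.0124)² + (0.0327)² = 0.001223 m², and (R²+z²)^(3/2) = 4.28×10⁻⁵ m³.
B = (4π×10⁻⁷ × 1.39 × 0.0001538) / (2 × 4.28×10⁻⁵) = 3.14×10⁻⁶ T.

B ≈ 3.14 μT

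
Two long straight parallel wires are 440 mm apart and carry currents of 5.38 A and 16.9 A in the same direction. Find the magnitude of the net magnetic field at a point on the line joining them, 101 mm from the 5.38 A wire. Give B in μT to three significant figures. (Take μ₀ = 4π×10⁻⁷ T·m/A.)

B ≈ 0.683 μT

Each long wire gives B = μ₀I/(2πd). Distances are d₁ = 0.101 m and d₂ = 0.339 m.
B₁ = 1.07×10⁻⁵ T, B₂ = 9.97×10⁻⁶ T.
Between parallel currents the two contributions point in opposite directions, so they subtract. B = |B₁ − B₂| = |1.07×10⁻⁵ − 9.97×10⁻⁶| = 6.83×10⁻⁷ T.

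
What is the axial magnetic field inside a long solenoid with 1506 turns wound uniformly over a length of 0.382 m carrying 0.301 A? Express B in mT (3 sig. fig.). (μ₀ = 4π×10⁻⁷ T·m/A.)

Inside a long solenoid, B = μ₀nI with n = 3942 turns/m.
B = 4π×10⁻⁷ × 3942 × 0.301 = 1.49×10⁻³ T.

B ≈ 1.49 mT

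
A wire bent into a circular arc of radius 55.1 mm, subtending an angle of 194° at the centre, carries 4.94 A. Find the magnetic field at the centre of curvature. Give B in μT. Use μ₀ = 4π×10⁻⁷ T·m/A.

The Biot–Savart field of a circular arc at its centre is B = μ₀Iφ/(4πR), with φ = 3.386 rad.
B = (4π×10⁻⁷ × 4.94 × 3.386) / (4π × 0.0551) = 3.04×10⁻⁵ T.

B ≈ 30.4 μT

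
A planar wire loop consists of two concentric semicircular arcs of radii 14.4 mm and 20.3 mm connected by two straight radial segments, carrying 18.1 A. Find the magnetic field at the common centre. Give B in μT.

B ≈ 115 μT

The radial connectors point toward the centre, so dl × r̂ = 0 and they contribute nothing.
Each semicircle gives μ₀I/(4R): inner arc 3.95×10⁻⁴ T, outer arc 2.80×10⁻⁴ T.
The two arcs carry current in opposite angular senses, so their fields oppose: B = |3.95×10⁻⁴ − 2.80×10⁻⁴| = 1.15×10⁻⁴ T.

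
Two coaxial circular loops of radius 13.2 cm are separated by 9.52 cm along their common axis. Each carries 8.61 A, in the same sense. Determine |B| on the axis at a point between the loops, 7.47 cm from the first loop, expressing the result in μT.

B ≈ 66.6 μT

Each loop contributes B = μ₀IR²/[2(R²+z²)^(3/2)] on the axis, with z measured from that loop.
Loop 1 (z = 0.0747 m): B₁ = 2.70×10⁻⁵ T. Loop 2 (z = 0.0205 m): B₂ = 3.95×10⁻⁵ T.
The fields add: B = B₁ + B₂ = 6.66×10⁻⁵ T.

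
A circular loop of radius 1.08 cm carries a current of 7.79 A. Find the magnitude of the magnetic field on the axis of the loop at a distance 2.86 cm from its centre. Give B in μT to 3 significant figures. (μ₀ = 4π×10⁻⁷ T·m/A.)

On the axis of a circular loop, B = μ₀IR² / [2(R²+z²)^(3/2)].
R² + z² = (0.0108)² + (0.0286)² = 0.0009346 m², and (R²+z²)^(3/2) = 2.86×10⁻⁵ m³.
B = (4π×10⁻⁷ × 7.79 × 0.0001166) / (2 × 2.86×10⁻⁵) = 2.00×10⁻⁵ T.

B ≈ 20.0 μT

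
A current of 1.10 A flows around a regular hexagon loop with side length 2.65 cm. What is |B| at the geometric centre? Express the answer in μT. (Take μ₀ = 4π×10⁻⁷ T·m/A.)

B ≈ 28.8 μT

Each side is a finite straight segment at perpendicular distance d = a/(2 tan(π/6)) = 0.02295 m from the centre, with end-angles ±π/6.
One side contributes B₁ = (μ₀I/4πd)·2 sin(π/6) = 4.79×10⁻⁶ T.
All 6 sides add in the same direction: B = 6 × 4.79×10⁻⁶ = 2.88×10⁻⁵ T.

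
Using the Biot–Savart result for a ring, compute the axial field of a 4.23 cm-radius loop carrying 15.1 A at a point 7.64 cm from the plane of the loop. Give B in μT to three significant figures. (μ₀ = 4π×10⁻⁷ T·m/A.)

B ≈ 25.5 μT

On the axis of a circular loop, B = μ₀IR² / [2(R²+z²)^(3/2)].
R² + z² = (0.0423)² + (0.0764)² = 0.007626 m², and (R²+z²)^(3/2) = 6.66×10⁻⁴ m³.
B = (4π×10⁻⁷ × 15.1 × 0.001789) / (2 × 6.66×10⁻⁴) = 2.55×10⁻⁵ T.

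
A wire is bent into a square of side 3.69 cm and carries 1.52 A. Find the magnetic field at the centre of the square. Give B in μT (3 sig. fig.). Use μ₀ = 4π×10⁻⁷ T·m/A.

B ≈ 46.6 μT

Each side is a finite straight segment at perpendicular distance d = a/(2 tan(π/4)) = 0.01845 m from the centre, with end-angles ±π/4.
One side contributes B₁ = (μ₀I/4πd)·2 sin(π/4) = 1.17×10⁻⁵ T.
All 4 sides add in the same direction: B = 4 × 1.17×10⁻⁵ = 4.66×10⁻⁵ T.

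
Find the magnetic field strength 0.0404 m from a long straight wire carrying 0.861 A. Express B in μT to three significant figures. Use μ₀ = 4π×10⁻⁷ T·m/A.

For an infinitely long straight wire, B = μ₀I/(2πd).
B = (4π×10⁻⁷ × 0.861) / (2π × 0.0404) = 4.26×10⁻⁶ T.

B ≈ 4.26 μT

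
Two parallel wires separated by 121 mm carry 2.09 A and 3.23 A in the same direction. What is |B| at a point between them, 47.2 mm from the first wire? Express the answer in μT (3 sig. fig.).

B ≈ 0.103 μT

Each long wire gives B = μ₀I/(2πd). Distances are d₁ = 0.0472 m and d₂ = 0.0738 m.
B₁ = 8.86×10⁻⁶ T, B₂ = 8.75×10⁻⁶ T.
Between parallel currents the two contributions point in opposite directions, so they subtract. B = |B₁ − B₂| = |8.86×10⁻⁶ − 8.75×10⁻⁶| = 1.03×10⁻⁷ T.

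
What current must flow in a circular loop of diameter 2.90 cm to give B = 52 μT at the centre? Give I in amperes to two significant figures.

At the centre of a circular loop B = μ₀I/(2R), so I = 2RB/μ₀.
With R = 0.0145 m, I = 2 × 0.0145 × 5.20×10⁻⁵ / (4π×10⁻⁷) = 1.20 A.

I ≈ 1.2 A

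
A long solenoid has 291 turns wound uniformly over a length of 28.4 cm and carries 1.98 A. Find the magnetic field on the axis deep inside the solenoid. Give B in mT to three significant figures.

B ≈ 2.55 mT

Inside a long solenoid, B = μ₀nI with n = 1025 turns/m.
B = 4π×10⁻⁷ × 1025 × 1.98 = 2.55×10⁻³ T.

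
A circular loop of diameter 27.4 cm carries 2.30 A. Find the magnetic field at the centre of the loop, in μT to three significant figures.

At the centre of a circular loop the Biot–Savart law gives B = μ₀I/(2R) (so R = 0.137 m).
B = (4π×10⁻⁷ × 2.30) / (2 × 0.137) = 1.05×10⁻⁵ T.

B ≈ 10.5 μT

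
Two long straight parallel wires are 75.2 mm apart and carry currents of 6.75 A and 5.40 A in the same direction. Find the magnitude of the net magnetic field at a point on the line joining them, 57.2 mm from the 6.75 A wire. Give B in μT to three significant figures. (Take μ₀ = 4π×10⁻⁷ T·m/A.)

Each long wire gives B = μ₀I/(2πd). Distances are d₁ = 0.0572 m and d₂ = 0.018 m.
B₁ = 2.36×10⁻⁵ T, B₂ = 6.00×10⁻⁵ T.
Between parallel currents the two contributions point in opposite directions, so they subtract. B = |B₁ − B₂| = |2.36×10⁻⁵ − 6.00×10⁻⁵| = 3.64×10⁻⁵ T.

B ≈ 36.4 μT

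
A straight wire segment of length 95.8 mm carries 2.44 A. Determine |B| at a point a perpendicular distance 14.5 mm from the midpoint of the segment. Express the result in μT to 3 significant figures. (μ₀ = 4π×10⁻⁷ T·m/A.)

For a finite straight segment, B = (μ₀I/4πd)(sinθ₁ + sinθ₂), where θ₁, θ₂ are the angles from the perpendicular to each end.
The perpendicular from the point meets the wire at its midpoint, so each end is L/2 = 0.0479 m away along the wire.
sinθ₁ = 0.0479/√(0.0479²+0.0145²) = 0.9571; sinθ₂ = 0.0479/√(0.0479²+0.0145²) = 0.9571.
B = (4π×10⁻⁷ × 2.44) / (4π × 0.0145) × (0.9571 + 0.9571) = 3.22×10⁻⁵ T.

B ≈ 32.2 μT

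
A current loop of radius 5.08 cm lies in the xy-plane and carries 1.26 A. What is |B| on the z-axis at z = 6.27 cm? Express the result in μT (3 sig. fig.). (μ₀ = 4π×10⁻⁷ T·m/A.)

B ≈ 3.89 μT

On the axis of a circular loop, B = μ₀IR² / [2(R²+z²)^(3/2)].
R² + z² = (0.0508)² + (0.0627)² = 0.006512 m², and (R²+z²)^(3/2) = 5.25×10⁻⁴ m³.
B = (4π×10⁻⁷ × 1.26 × 0.002581) / (2 × 5.25×10⁻⁴) = 3.89×10⁻⁶ T.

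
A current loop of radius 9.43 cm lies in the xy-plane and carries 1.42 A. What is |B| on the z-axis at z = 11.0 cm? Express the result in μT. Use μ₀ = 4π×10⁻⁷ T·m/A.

B ≈ 2.61 μT

On the axis of a circular loop, B = μ₀IR² / [2(R²+z²)^(3/2)].
R² + z² = (0.0943)² + (0.11)² = 0.02099 m², and (R²+z²)^(3/2) = 3.04×10⁻³ m³.
B = (4π×10⁻⁷ × 1.42 × 0.008892) / (2 × 3.04×10⁻³) = 2.61×10⁻⁶ T.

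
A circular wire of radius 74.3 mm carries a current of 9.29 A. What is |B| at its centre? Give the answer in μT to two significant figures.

B ≈ 79 μT

At the centre of a circular loop the Biot–Savart law gives B = μ₀I/(2R).
B = (4π×10⁻⁷ × 9.29) / (2 × 0.0743) = 7.86×10⁻⁵ T.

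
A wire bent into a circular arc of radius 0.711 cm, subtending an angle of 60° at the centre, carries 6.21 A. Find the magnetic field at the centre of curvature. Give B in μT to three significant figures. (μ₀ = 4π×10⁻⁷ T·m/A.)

B ≈ 91.5 μT

The Biot–Savart field of a circular arc at its centre is B = μ₀Iφ/(4πR), with φ = 1.047 rad.
B = (4π×10⁻⁷ × 6.21 × 1.047) / (4π × 0.00711) = 9.15×10⁻⁵ T.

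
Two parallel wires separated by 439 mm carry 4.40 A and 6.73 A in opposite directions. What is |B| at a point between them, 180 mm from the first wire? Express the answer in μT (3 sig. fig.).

B ≈ 10.1 μT

Each long wire gives B = μ₀I/(2πd). Distances are d₁ = 0.18 m and d₂ = 0.259 m.
B₁ = 4.89×10⁻⁶ T, B₂ = 5.20×10⁻⁶ T.
Between antiparallel currents both contributions point the same way, so they add. B = B₁ + B₂ = 4.89×10⁻⁶ + 5.20×10⁻⁶ = 1.01×10⁻⁵ T.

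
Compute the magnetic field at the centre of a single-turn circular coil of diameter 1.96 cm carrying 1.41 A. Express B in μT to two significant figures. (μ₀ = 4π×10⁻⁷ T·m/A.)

B ≈ 90 μT

At the centre of a circular loop the Biot–Savart law gives B = μ₀I/(2R) (so R = 0.0098 m).
B = (4π×10⁻⁷ × 1.41) / (2 × 0.0098) = 9.04×10⁻⁵ T.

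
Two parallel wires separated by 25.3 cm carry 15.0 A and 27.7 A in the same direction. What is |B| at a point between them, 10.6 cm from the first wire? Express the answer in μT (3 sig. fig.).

Each long wire gives B = μ₀I/(2πd). Distances are d₁ = 0.106 m and d₂ = 0.147 m.
B₁ = 2.83×10⁻⁵ T, B₂ = 3.77×10⁻⁵ T.
Between parallel currents the two contributions point in opposite directions, so they subtract. B = |B₁ − B₂| = |2.83×10⁻⁵ − 3.77×10⁻⁵| = 9.39×10⁻⁶ T.

B ≈ 9.39 μT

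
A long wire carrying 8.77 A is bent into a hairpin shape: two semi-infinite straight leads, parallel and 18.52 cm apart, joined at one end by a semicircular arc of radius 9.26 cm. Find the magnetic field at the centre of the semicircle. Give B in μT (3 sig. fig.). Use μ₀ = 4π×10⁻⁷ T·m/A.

B ≈ 48.7 μT

The semicircular arc contributes B_arc = μ₀I·π/(4πR) = μ₀I/(4R) = 2.98×10⁻⁵ T.
Each semi-infinite lead is at perpendicular distance R = 0.0926 m from the centre, with the perpendicular foot at its near end, so it contributes μ₀I/(4πR); both point the same way, together 1.89×10⁻⁵ T.
Arc and leads all point the same direction: B = 2.98×10⁻⁵ + 1.89×10⁻⁵ = 4.87×10⁻⁵ T.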